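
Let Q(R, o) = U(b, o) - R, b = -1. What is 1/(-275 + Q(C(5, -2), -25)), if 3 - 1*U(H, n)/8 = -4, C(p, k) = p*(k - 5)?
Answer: -1/184 ≈ -0.0054348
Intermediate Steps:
C(p, k) = p*(-5 + k)
U(H, n) = 56 (U(H, n) = 24 - 8*(-4) = 24 + 32 = 56)
Q(R, o) = 56 - R
1/(-275 + Q(C(5, -2), -25)) = 1/(-275 + (56 - 5*(-5 - 2))) = 1/(-275 + (56 - 5*(-7))) = 1/(-275 + (56 - 1*(-35))) = 1/(-275 + (56 + 35)) = 1/(-275 + 91) = 1/(-184) = -1/184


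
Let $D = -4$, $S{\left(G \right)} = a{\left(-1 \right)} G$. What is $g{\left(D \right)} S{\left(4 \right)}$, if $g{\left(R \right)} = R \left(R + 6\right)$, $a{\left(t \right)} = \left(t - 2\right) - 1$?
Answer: $128$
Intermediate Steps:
$a{\left(t \right)} = -3 + t$ ($a{\left(t \right)} = \left(-2 + t\right) - 1 = -3 + t$)
$S{\left(G \right)} = - 4 G$ ($S{\left(G \right)} = \left(-3 - 1\right) G = - 4 G$)
$g{\left(R \right)} = R \left(6 + R\right)$
$g{\left(D \right)} S{\left(4 \right)} = - 4 \left(6 - 4\right) \left(\left(-4\right) 4\right) = \left(-4\right) 2 \left(-16\right) = \left(-8\right) \left(-16\right) = 128$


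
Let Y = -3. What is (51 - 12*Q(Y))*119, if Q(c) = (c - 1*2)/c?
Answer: 3689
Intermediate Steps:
Q(c) = (-2 + c)/c (Q(c) = (c - 2)/c = (-2 + c)/c)
(51 - 12*Q(Y))*119 = (51 - 12*(-2 - 3)/(-3))*119 = (51 - (-4)*(-5))*119 = (51 - 12*5/3)*119 = (51 - 20)*119 = 31*119 = 3689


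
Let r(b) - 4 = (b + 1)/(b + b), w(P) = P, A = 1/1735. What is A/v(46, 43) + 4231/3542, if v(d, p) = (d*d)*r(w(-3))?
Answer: 4389789661/3674931260 ≈ 1.1945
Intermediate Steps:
A = 1/1735 ≈ 0.00057637
r(b) = 4 + (1 + b)/(2*b) (r(b) = 4 + (b + 1)/(b + b) = 4 + (1 + b)/((2*b)) = 4 + (1 + b)*(1/(2*b)) = 4 + (1 + b)/(2*b))
v(d, p) = 13*d²/3 (v(d, p) = (d*d)*((½)*(1 + 9*(-3))/(-3)) = d²*((½)*(-⅓)*(1 - 27)) = d²*((½)*(-⅓)*(-26)) = d²*(13/3) = 13*d²/3)
A/v(46, 43) + 4231/3542 = 1/(1735*(((13/3)*46²))) + 4231/3542 = 1/(1735*(((13/3)*2116))) + 4231*(1/3542) = 1/(1735*(27508/3)) + 4231/3542 = (1/1735)*(3/27508) + 4231/3542 = 3/47726380 + 4231/3542 = 4389789661/3674931260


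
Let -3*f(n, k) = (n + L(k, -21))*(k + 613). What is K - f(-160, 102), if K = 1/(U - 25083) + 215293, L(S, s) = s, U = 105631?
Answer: 41600142275/241644 ≈ 1.7215e+5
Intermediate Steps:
K = 17341420565/80548 (K = 1/(105631 - 25083) + 215293 = 1/80548 + 215293 = 17341420565/80548 ≈ 2.1529e+5)
f(n, k) = -(-21 + n)*(613 + k)/3 (f(n, k) = -(n - 21)*(k + 613)/3 = -(-21 + n)*(613 + k)/3)
K - f(-160, 102) = 17341420565/80548 - (4291 + 7*102 - 613/3*(-160) - 1/3*102*(-160)) = 17341420565/80548 - (4291 + 714 + 98080/3 + 5440) = 17341420565/80548 - 1*129415/3 = 17341420565/80548 - 129415/3 = 41600142275/241644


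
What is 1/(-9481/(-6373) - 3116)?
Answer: -6373/19848787 ≈ -0.00032108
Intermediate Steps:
1/(-9481/(-6373) - 3116) = 1/(-9481*(-1/6373) - 3116) = 1/(9481/6373 - 3116) = 1/(-19848787/6373) = -6373/19848787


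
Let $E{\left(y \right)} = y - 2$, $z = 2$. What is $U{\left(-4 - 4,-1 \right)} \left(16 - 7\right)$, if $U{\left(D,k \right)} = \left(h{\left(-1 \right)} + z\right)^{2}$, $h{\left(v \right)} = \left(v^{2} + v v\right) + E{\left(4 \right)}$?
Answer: $324$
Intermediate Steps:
$E{\left(y \right)} = -2 + y$
$h{\left(v \right)} = 2 + 2 v^{2}$ ($h{\left(v \right)} = \left(v^{2} + v v\right) + \left(-2 + 4\right) = \left(v^{2} + v^{2}\right) + 2 = 2 v^{2} + 2 = 2 + 2 v^{2}$)
$U{\left(D,k \right)} = 36$ ($U{\left(D,k \right)} = \left(\left(2 + 2 \left(-1\right)^{2}\right) + 2\right)^{2} = \left(\left(2 + 2 \cdot 1\right) + 2\right)^{2} = \left(\left(2 + 2\right) + 2\right)^{2} = \left(4 + 2\right)^{2} = 6^{2} = 36$)
$U{\left(-4 - 4,-1 \right)} \left(16 - 7\right) = 36 \left(16 - 7\right) = 36 \cdot 9 = 324$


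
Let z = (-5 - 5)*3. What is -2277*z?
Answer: 68310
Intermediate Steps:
z = -30 (z = -10*3 = -30)
-2277*z = -2277*(-30) = 68310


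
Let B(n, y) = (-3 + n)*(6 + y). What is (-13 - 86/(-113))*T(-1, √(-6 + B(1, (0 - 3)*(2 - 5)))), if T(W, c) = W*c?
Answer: 8298*I/113 ≈ 73.434*I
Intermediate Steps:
(-13 - 86/(-113))*T(-1, √(-6 + B(1, (0 - 3)*(2 - 5)))) = (-13 - 86/(-113))*(-√(-6 + (-18 - 3*(0 - 3)*(2 - 5) + 6*1 + 1*((0 - 3)*(2 - 5))))) = (-13 - 86*(-1/113))*(-√(-6 + (-18 - (-9)*(-3) + 6 + 1*(-3*(-3))))) = (-13 + 86/113)*(-√(-6 + (-18 - 3*9 + 6 + 1*9))) = -(-1383)*√(-6 + (-18 - 27 + 6 + 9))/113 = -(-1383)*√(-6 - 30)/113 = -(-1383)*√(-36)/113 = -(-1383)*6*I/113 = -(-8298)*I/113 = 8298*I/113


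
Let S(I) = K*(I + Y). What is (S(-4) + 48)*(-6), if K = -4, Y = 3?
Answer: -312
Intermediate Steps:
S(I) = -12 - 4*I (S(I) = -4*(I + 3) = -4*(3 + I) = -12 - 4*I)
(S(-4) + 48)*(-6) = ((-12 - 4*(-4)) + 48)*(-6) = ((-12 + 16) + 48)*(-6) = (4 + 48)*(-6) = 52*(-6) = -312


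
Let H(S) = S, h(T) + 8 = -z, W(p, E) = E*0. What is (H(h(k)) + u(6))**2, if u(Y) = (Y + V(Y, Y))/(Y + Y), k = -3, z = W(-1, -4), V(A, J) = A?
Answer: 49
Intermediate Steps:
W(p, E) = 0
z = 0
u(Y) = 1 (u(Y) = (Y + Y)/(Y + Y) = (2*Y)/((2*Y)) = (2*Y)*(1/(2*Y)) = 1)
h(T) = -8 (h(T) = -8 - 1*0 = -8 + 0 = -8)
(H(h(k)) + u(6))**2 = (-8 + 1)**2 = (-7)**2 = 49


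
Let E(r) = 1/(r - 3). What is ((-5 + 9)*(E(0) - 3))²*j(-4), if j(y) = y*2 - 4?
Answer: -6400/3 ≈ -2133.3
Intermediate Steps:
E(r) = 1/(-3 + r)
j(y) = -4 + 2*y (j(y) = 2*y - 4 = -4 + 2*y)
((-5 + 9)*(E(0) - 3))²*j(-4) = ((-5 + 9)*(1/(-3 + 0) - 3))²*(-4 + 2*(-4)) = (4*(1/(-3) - 3))²*(-4 - 8) = (4*(-⅓ - 3))²*(-12) = (4*(-10/3))²*(-12) = (-40/3)²*(-12) = (1600/9)*(-12) = -6400/3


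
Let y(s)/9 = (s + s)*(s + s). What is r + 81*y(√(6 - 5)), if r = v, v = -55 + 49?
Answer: 2910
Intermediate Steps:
v = -6
r = -6
y(s) = 36*s² (y(s) = 9*((s + s)*(s + s)) = 9*((2*s)*(2*s)) = 9*(4*s²) = 36*s²)
r + 81*y(√(6 - 5)) = -6 + 81*(36*(√(6 - 5))²) = -6 + 81*(36*(√1)²) = -6 + 81*(36*1²) = -6 + 81*(36*1) = -6 + 81*36 = -6 + 2916 = 2910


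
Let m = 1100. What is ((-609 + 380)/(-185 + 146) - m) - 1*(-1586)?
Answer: 19183/39 ≈ 491.87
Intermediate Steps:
((-609 + 380)/(-185 + 146) - m) - 1*(-1586) = ((-609 + 380)/(-185 + 146) - 1*1100) - 1*(-1586) = (-229/(-39) - 1100) + 1586 = (-229*(-1/39) - 1100) + 1586 = (229/39 - 1100) + 1586 = -42671/39 + 1586 = 19183/39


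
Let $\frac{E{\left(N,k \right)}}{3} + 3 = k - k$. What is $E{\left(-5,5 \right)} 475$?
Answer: $-4275$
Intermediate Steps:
$E{\left(N,k \right)} = -9$ ($E{\left(N,k \right)} = -9 + 3 \left(k - k\right) = -9 + 3 \cdot 0 = -9 + 0 = -9$)
$E{\left(-5,5 \right)} 475 = \left(-9\right) 475 = -4275$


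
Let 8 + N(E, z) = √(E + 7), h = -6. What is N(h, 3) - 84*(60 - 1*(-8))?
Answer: -5719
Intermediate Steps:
N(E, z) = -8 + √(7 + E) (N(E, z) = -8 + √(E + 7) = -8 + √(7 + E))
N(h, 3) - 84*(60 - 1*(-8)) = (-8 + √(7 - 6)) - 84*(60 - 1*(-8)) = (-8 + √1) - 84*(60 + 8) = (-8 + 1) - 84*68 = -7 - 5712 = -5719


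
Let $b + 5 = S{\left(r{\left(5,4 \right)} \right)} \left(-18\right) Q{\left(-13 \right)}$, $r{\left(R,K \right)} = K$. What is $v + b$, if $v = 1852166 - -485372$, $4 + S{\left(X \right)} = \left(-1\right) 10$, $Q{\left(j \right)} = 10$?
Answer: $2340053$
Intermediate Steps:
$S{\left(X \right)} = -14$ ($S{\left(X \right)} = -4 - 10 = -14$)
$b = 2515$ ($b = -5 + \left(-14\right) \left(-18\right) 10 = -5 + 252 \cdot 10 = -5 + 2520 = 2515$)
$v = 2337538$ ($v = 1852166 + 485372 = 2337538$)
$v + b = 2337538 + 2515 = 2340053$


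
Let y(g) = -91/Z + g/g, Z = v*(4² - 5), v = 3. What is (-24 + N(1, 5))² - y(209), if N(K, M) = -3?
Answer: 24115/33 ≈ 730.76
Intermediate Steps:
Z = 33 (Z = 3*(4² - 5) = 3*(16 - 5) = 3*11 = 33)
y(g) = -58/33 (y(g) = -91/33 + g/g = -91*1/33 + 1 = -91/33 + 1 = -58/33)
(-24 + N(1, 5))² - y(209) = (-24 - 3)² - 1*(-58/33) = (-27)² + 58/33 = 729 + 58/33 = 24115/33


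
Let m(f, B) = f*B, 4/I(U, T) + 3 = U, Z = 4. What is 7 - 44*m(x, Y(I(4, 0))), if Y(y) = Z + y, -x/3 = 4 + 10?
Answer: 14791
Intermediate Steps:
I(U, T) = 4/(-3 + U)
x = -42 (x = -3*(4 + 10) = -3*14 = -42)
Y(y) = 4 + y
m(f, B) = B*f
7 - 44*m(x, Y(I(4, 0))) = 7 - 44*(4 + 4/(-3 + 4))*(-42) = 7 - 44*(4 + 4/1)*(-42) = 7 - 44*(4 + 4*1)*(-42) = 7 - 44*(4 + 4)*(-42) = 7 - 352*(-42) = 7 - 44*(-336) = 7 + 14784 = 14791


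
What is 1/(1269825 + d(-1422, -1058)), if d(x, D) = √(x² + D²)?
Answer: 1269825/1612452389177 - 2*√785362/1612452389177 ≈ 7.8641e-7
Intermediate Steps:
d(x, D) = √(D² + x²)
1/(1269825 + d(-1422, -1058)) = 1/(1269825 + √((-1058)² + (-1422)²)) = 1/(1269825 + √(1119364 + 2022084)) = 1/(1269825 + √3141448) = 1/(1269825 + 2*√785362)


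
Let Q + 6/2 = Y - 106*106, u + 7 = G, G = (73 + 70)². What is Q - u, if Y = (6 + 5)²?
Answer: -31560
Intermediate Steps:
G = 20449 (G = 143² = 20449)
Y = 121 (Y = 11² = 121)
u = 20442 (u = -7 + 20449 = 20442)
Q = -11118 (Q = -3 + (121 - 106*106) = -3 + (121 - 11236) = -3 - 11115 = -11118)
Q - u = -11118 - 1*20442 = -11118 - 20442 = -31560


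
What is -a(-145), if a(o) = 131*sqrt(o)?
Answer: -131*I*sqrt(145) ≈ -1577.4*I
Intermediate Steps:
-a(-145) = -131*sqrt(-145) = -131*I*sqrt(145)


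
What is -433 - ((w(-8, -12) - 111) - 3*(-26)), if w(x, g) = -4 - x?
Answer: -404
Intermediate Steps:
-433 - ((w(-8, -12) - 111) - 3*(-26)) = -433 - (((-4 - 1*(-8)) - 111) - 3*(-26)) = -433 - (((-4 + 8) - 111) + 78) = -433 - ((4 - 111) + 78) = -433 - (-107 + 78) = -433 - 1*(-29) = -433 + 29 = -404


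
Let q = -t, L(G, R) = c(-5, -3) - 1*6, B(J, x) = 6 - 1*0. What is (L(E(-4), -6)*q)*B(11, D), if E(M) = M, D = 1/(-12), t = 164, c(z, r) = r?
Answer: 8856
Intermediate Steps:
D = -1/12 (D = 1*(-1/12) = -1/12 ≈ -0.083333)
B(J, x) = 6 (B(J, x) = 6 + 0 = 6)
L(G, R) = -9 (L(G, R) = -3 - 1*6 = -3 - 6 = -9)
q = -164 (q = -1*164 = -164)
(L(E(-4), -6)*q)*B(11, D) = -9*(-164)*6 = 1476*6 = 8856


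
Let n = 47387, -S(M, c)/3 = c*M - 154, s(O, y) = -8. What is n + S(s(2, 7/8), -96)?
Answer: 45545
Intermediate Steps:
S(M, c) = 462 - 3*M*c (S(M, c) = -3*(c*M - 154) = -3*(M*c - 154) = -3*(-154 + M*c) = 462 - 3*M*c)
n + S(s(2, 7/8), -96) = 47387 + (462 - 3*(-8)*(-96)) = 47387 + (462 - 2304) = 47387 - 1842 = 45545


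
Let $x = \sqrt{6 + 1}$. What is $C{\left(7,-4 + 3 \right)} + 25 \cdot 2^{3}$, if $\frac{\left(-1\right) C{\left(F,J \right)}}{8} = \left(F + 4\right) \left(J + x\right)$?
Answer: $288 - 88 \sqrt{7} \approx 55.174$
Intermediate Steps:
$x = \sqrt{7} \approx 2.6458$
$C{\left(F,J \right)} = - 8 \left(4 + F\right) \left(J + \sqrt{7}\right)$ ($C{\left(F,J \right)} = - 8 \left(F + 4\right) \left(J + \sqrt{7}\right) = - 8 \left(4 + F\right) \left(J + \sqrt{7}\right)$)
$C{\left(7,-4 + 3 \right)} + 25 \cdot 2^{3} = \left(- 32 \left(-4 + 3\right) - 32 \sqrt{7} - 56 \left(-4 + 3\right) - 56 \sqrt{7}\right) + 25 \cdot 2^{3} = \left(\left(-32\right) \left(-1\right) - 32 \sqrt{7} - 56 \left(-1\right) - 56 \sqrt{7}\right) + 25 \cdot 8 = \left(32 - 32 \sqrt{7} + 56 - 56 \sqrt{7}\right) + 200 = \left(88 - 88 \sqrt{7}\right) + 200 = 288 - 88 \sqrt{7}$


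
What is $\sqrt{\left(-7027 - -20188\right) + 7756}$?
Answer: $\sqrt{20917} \approx 144.63$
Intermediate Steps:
$\sqrt{\left(-7027 - -20188\right) + 7756} = \sqrt{\left(-7027 + 20188\right) + 7756} = \sqrt{13161 + 7756} = \sqrt{20917}$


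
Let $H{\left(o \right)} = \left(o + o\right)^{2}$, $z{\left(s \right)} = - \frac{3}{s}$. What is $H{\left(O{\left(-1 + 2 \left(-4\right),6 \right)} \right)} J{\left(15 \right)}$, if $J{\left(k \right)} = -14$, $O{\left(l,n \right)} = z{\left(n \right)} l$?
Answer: $-1134$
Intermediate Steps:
$O{\left(l,n \right)} = - \frac{3 l}{n}$ ($O{\left(l,n \right)} = - \frac{3}{n} l = - \frac{3 l}{n}$)
$H{\left(o \right)} = 4 o^{2}$ ($H{\left(o \right)} = \left(2 o\right)^{2} = 4 o^{2}$)
$H{\left(O{\left(-1 + 2 \left(-4\right),6 \right)} \right)} J{\left(15 \right)} = 4 \left(- \frac{3 \left(-1 + 2 \left(-4\right)\right)}{6}\right)^{2} \left(-14\right) = 4 \left(\left(-3\right) \left(-1 - 8\right) \frac{1}{6}\right)^{2} \left(-14\right) = 4 \left(\left(-3\right) \left(-9\right) \frac{1}{6}\right)^{2} \left(-14\right) = 4 \left(\frac{9}{2}\right)^{2} \left(-14\right) = 4 \cdot \frac{81}{4} \left(-14\right) = 81 \left(-14\right) = -1134$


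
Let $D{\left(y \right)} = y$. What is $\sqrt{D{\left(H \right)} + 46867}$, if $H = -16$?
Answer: $\sqrt{46851} \approx 216.45$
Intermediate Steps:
$\sqrt{D{\left(H \right)} + 46867} = \sqrt{-16 + 46867} = \sqrt{46851}$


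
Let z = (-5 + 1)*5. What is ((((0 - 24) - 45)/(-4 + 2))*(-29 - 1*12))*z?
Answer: 28290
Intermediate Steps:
z = -20 (z = -4*5 = -20)
((((0 - 24) - 45)/(-4 + 2))*(-29 - 1*12))*z = ((((0 - 24) - 45)/(-4 + 2))*(-29 - 1*12))*(-20) = (((-24 - 45)/(-2))*(-29 - 12))*(-20) = (-69*(-½)*(-41))*(-20) = ((69/2)*(-41))*(-20) = -2829/2*(-20) = 28290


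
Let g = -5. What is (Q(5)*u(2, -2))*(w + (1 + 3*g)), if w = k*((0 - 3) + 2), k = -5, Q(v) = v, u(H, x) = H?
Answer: -90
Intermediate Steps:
w = 5 (w = -5*((0 - 3) + 2) = -5*(-3 + 2) = -5*(-1) = 5)
(Q(5)*u(2, -2))*(w + (1 + 3*g)) = (5*2)*(5 + (1 + 3*(-5))) = 10*(5 + (1 - 15)) = 10*(5 - 14) = 10*(-9) = -90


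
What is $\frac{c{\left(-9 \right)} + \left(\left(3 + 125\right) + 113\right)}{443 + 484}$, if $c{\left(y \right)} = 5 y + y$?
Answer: $\frac{187}{927} \approx 0.20173$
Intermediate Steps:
$c{\left(y \right)} = 6 y$
$\frac{c{\left(-9 \right)} + \left(\left(3 + 125\right) + 113\right)}{443 + 484} = \frac{6 \left(-9\right) + \left(\left(3 + 125\right) + 113\right)}{443 + 484} = \frac{-54 + \left(128 + 113\right)}{927} = \left(-54 + 241\right) \frac{1}{927} = 187 \cdot \frac{1}{927} = \frac{187}{927}$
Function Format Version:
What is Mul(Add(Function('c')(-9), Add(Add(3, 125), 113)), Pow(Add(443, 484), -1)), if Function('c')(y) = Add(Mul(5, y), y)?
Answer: Rational(187, 927) ≈ 0.20173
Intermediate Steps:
Function('c')(y) = Mul(6, y)
Mul(Add(Function('c')(-9), Add(Add(3, 125), 113)), Pow(Add(443, 484), -1)) = Mul(Add(Mul(6, -9), Add(Add(3, 125), 113)), Pow(Add(443, 484), -1)) = Mul(Add(-54, Add(128, 113)), Pow(927, -1)) = Mul(Add(-54, 241), Rational(1, 927)) = Mul(187, Rational(1, 927)) = Rational(187, 927)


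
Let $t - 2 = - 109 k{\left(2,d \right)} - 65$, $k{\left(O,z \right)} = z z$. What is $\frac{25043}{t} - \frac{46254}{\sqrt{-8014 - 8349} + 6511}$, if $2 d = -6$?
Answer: $\frac{- 25043 \sqrt{16363} + 211344149 i}{1044 \left(\sqrt{16363} - 6511 i\right)} \approx -31.089 + 0.13951 i$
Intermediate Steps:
$d = -3$ ($d = \frac{1}{2} \left(-6\right) = -3$)
$k{\left(O,z \right)} = z^{2}$
$t = -1044$ ($t = 2 - \left(65 + 109 \left(-3\right)^{2}\right) = 2 - 1046 = -1044$)
$\frac{25043}{t} - \frac{46254}{\sqrt{-8014 - 8349} + 6511} = \frac{25043}{-1044} - \frac{46254}{\sqrt{-8014 - 8349} + 6511} = 25043 \left(- \frac{1}{1044}\right) - \frac{46254}{\sqrt{-16363} + 6511} = - \frac{25043}{1044} - \frac{46254}{i \sqrt{16363} + 6511} = - \frac{25043}{1044} - \frac{46254}{6511 + i \sqrt{16363}}$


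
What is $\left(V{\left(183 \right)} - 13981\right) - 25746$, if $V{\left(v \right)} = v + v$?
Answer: $-39361$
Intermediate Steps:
$V{\left(v \right)} = 2 v$
$\left(V{\left(183 \right)} - 13981\right) - 25746 = \left(2 \cdot 183 - 13981\right) - 25746 = \left(366 - 13981\right) - 25746 = -13615 - 25746 = -39361$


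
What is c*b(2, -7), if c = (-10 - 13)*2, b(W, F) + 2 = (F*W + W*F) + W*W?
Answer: 1196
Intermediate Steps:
b(W, F) = -2 + W² + 2*F*W (b(W, F) = -2 + ((F*W + W*F) + W*W) = -2 + ((F*W + F*W) + W²) = -2 + (2*F*W + W²) = -2 + (W² + 2*F*W) = -2 + W² + 2*F*W)
c = -46 (c = -23*2 = -46)
c*b(2, -7) = -46*(-2 + 2² + 2*(-7)*2) = -46*(-2 + 4 - 28) = -46*(-26) = 1196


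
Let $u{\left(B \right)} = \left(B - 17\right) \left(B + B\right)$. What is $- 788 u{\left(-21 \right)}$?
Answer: $-1257648$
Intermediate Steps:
$u{\left(B \right)} = 2 B \left(-17 + B\right)$ ($u{\left(B \right)} = \left(-17 + B\right) 2 B = 2 B \left(-17 + B\right)$)
$- 788 u{\left(-21 \right)} = - 788 \cdot 2 \left(-21\right) \left(-17 - 21\right) = - 788 \cdot 2 \left(-21\right) \left(-38\right) = \left(-788\right) 1596 = -1257648$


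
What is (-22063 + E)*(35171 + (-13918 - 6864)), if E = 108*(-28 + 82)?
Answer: -233547859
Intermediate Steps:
E = 5832 (E = 108*54 = 5832)
(-22063 + E)*(35171 + (-13918 - 6864)) = (-22063 + 5832)*(35171 + (-13918 - 6864)) = -16231*(35171 - 20782) = -16231*14389 = -233547859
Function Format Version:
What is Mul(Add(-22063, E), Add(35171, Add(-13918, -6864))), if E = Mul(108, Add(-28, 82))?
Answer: -233547859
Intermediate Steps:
E = 5832 (E = Mul(108, 54) = 5832)
Mul(Add(-22063, E), Add(35171, Add(-13918, -6864))) = Mul(Add(-22063, 5832), Add(35171, Add(-13918, -6864))) = Mul(-16231, Add(35171, -20782)) = Mul(-16231, 14389) = -233547859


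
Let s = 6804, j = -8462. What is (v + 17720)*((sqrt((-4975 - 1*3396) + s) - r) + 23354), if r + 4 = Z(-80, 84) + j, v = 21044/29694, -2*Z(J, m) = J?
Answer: 1194471103480/2121 + 263099362*I*sqrt(1567)/14847 ≈ 5.6316e+8 + 7.0148e+5*I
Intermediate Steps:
Z(J, m) = -J/2
v = 10522/14847 (v = 21044*(1/29694) = 10522/14847 ≈ 0.70870)
r = -8426 (r = -4 + (-1/2*(-80) - 8462) = -4 + (40 - 8462) = -4 - 8422 = -8426)
(v + 17720)*((sqrt((-4975 - 1*3396) + s) - r) + 23354) = (10522/14847 + 17720)*((sqrt((-4975 - 1*3396) + 6804) - 1*(-8426)) + 23354) = 263099362*((sqrt((-4975 - 3396) + 6804) + 8426) + 23354)/14847 = 263099362*((sqrt(-8371 + 6804) + 8426) + 23354)/14847 = 263099362*((sqrt(-1567) + 8426) + 23354)/14847 = 263099362*((I*sqrt(1567) + 8426) + 23354)/14847 = 263099362*((8426 + I*sqrt(1567)) + 23354)/14847 = 263099362*(31780 + I*sqrt(1567))/14847 = 1194471103480/2121 + 263099362*I*sqrt(1567)/14847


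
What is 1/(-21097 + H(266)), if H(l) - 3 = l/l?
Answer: -1/21093 ≈ -4.7409e-5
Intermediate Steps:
H(l) = 4 (H(l) = 3 + l/l = 3 + 1 = 4)
1/(-21097 + H(266)) = 1/(-21097 + 4) = 1/(-21093) = -1/21093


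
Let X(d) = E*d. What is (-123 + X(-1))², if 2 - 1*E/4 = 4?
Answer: 13225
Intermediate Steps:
E = -8 (E = 8 - 4*4 = 8 - 16 = -8)
X(d) = -8*d
(-123 + X(-1))² = (-123 - 8*(-1))² = (-123 + 8)² = (-115)² = 13225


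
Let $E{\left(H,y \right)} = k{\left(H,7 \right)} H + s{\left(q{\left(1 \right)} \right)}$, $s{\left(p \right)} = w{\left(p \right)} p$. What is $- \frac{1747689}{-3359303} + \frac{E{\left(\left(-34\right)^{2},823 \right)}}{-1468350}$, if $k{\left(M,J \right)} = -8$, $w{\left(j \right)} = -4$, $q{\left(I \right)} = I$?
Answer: $\frac{144294411917}{274035142225} \approx 0.52655$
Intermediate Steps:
$s{\left(p \right)} = - 4 p$
$E{\left(H,y \right)} = -4 - 8 H$ ($E{\left(H,y \right)} = - 8 H - 4 = -4 - 8 H$)
$- \frac{1747689}{-3359303} + \frac{E{\left(\left(-34\right)^{2},823 \right)}}{-1468350} = - \frac{1747689}{-3359303} + \frac{-4 - 8 \left(-34\right)^{2}}{-1468350} = \left(-1747689\right) \left(- \frac{1}{3359303}\right) + \left(-4 - 9248\right) \left(- \frac{1}{1468350}\right) = \frac{1747689}{3359303} + \left(-4 - 9248\right) \left(- \frac{1}{1468350}\right) = \frac{1747689}{3359303} - - \frac{514}{81575} = \frac{1747689}{3359303} + \frac{514}{81575} = \frac{144294411917}{274035142225}$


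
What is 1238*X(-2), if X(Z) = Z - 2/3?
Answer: -9904/3 ≈ -3301.3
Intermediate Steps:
X(Z) = -2/3 + Z (X(Z) = Z - 2*1/3 = Z - 2/3 = -2/3 + Z)
1238*X(-2) = 1238*(-2/3 - 2) = 1238*(-8/3) = -9904/3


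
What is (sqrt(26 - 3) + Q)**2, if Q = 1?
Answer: (1 + sqrt(23))**2 ≈ 33.592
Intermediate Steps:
(sqrt(26 - 3) + Q)**2 = (sqrt(26 - 3) + 1)**2 = (sqrt(23) + 1)**2 = (1 + sqrt(23))**2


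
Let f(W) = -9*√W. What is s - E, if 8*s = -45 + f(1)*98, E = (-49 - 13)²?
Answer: -31679/8 ≈ -3959.9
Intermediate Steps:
E = 3844 (E = (-62)² = 3844)
s = -927/8 (s = (-45 - 9*√1*98)/8 = (-45 - 9*1*98)/8 = (-45 - 9*98)/8 = (-45 - 882)/8 = (⅛)*(-927) = -927/8 ≈ -115.88)
s - E = -927/8 - 1*3844 = -927/8 - 3844 = -31679/8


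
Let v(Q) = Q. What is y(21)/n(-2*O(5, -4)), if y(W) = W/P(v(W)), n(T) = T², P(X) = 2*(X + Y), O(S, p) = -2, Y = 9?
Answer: 7/320 ≈ 0.021875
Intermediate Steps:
P(X) = 18 + 2*X (P(X) = 2*(X + 9) = 2*(9 + X) = 18 + 2*X)
y(W) = W/(18 + 2*W)
y(21)/n(-2*O(5, -4)) = ((½)*21/(9 + 21))/((-2*(-2))²) = ((½)*21/30)/(4²) = ((½)*21*(1/30))/16 = (7/20)*(1/16) = 7/320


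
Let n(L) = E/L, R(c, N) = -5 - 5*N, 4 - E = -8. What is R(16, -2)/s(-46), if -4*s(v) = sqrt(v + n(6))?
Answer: 10*I*sqrt(11)/11 ≈ 3.0151*I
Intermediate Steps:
E = 12 (E = 4 - 1*(-8) = 4 + 8 = 12)
n(L) = 12/L
s(v) = -sqrt(2 + v)/4 (s(v) = -sqrt(v + 12/6)/4 = -sqrt(v + 12*(1/6))/4 = -sqrt(v + 2)/4 = -sqrt(2 + v)/4)
R(16, -2)/s(-46) = (-5 - 5*(-2))/((-sqrt(2 - 46)/4)) = (-5 + 10)/((-I*sqrt(11)/2)) = 5/((-I*sqrt(11)/2)) = 5*(2*I*sqrt(11)/11) = 10*I*sqrt(11)/11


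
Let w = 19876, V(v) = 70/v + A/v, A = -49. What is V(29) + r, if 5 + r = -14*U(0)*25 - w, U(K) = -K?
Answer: -576528/29 ≈ -19880.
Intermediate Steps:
V(v) = 21/v (V(v) = 70/v - 49/v = 21/v)
r = -19881 (r = -5 + (-(-14)*0*25 - 1*19876) = -5 + (-14*0*25 - 19876) = -5 + (0*25 - 19876) = -5 + (0 - 19876) = -5 - 19876 = -19881)
V(29) + r = 21/29 - 19881 = -576528/29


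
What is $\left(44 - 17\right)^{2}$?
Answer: $729$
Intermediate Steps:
$\left(44 - 17\right)^{2} = 27^{2} = 729$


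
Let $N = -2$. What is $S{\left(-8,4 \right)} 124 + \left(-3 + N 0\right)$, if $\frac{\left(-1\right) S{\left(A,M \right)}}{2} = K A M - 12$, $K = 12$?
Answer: $98205$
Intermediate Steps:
$S{\left(A,M \right)} = 24 - 24 A M$ ($S{\left(A,M \right)} = - 2 \left(12 A M - 12\right) = - 2 \left(-12 + 12 A M\right) = 24 - 24 A M$)
$S{\left(-8,4 \right)} 124 + \left(-3 + N 0\right) = \left(24 - \left(-192\right) 4\right) 124 - 3 = \left(24 + 768\right) 124 + \left(-3 + 0\right) = 792 \cdot 124 - 3 = 98208 - 3 = 98205$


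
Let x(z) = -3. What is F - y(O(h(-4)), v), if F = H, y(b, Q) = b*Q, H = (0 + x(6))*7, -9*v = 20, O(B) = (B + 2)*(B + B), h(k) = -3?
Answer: -23/3 ≈ -7.6667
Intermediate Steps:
O(B) = 2*B*(2 + B) (O(B) = (2 + B)*(2*B) = 2*B*(2 + B))
v = -20/9 (v = -⅑*20 = -20/9 ≈ -2.2222)
H = -21 (H = (0 - 3)*7 = -3*7 = -21)
y(b, Q) = Q*b
F = -21
F - y(O(h(-4)), v) = -21 - (-20)*2*(-3)*(2 - 3)/9 = -21 - (-20)*2*(-3)*(-1)/9 = -21 - (-20)*6/9 = -21 - 1*(-40/3) = -21 + 40/3 = -23/3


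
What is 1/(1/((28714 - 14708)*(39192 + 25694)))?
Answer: 908793316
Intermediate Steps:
1/(1/((28714 - 14708)*(39192 + 25694))) = 1/(1/(14006*64886)) = 1/(1/908793316) = 908793316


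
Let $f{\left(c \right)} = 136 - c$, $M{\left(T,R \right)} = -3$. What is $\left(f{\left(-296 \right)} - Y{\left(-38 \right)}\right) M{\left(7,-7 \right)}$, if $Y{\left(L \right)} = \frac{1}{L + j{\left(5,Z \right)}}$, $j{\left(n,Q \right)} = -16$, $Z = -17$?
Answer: $- \frac{23329}{18} \approx -1296.1$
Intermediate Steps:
$Y{\left(L \right)} = \frac{1}{-16 + L}$ ($Y{\left(L \right)} = \frac{1}{L - 16} = \frac{1}{-16 + L}$)
$\left(f{\left(-296 \right)} - Y{\left(-38 \right)}\right) M{\left(7,-7 \right)} = \left(\left(136 - -296\right) - \frac{1}{-16 - 38}\right) \left(-3\right) = \left(\left(136 + 296\right) - \frac{1}{-54}\right) \left(-3\right) = \left(432 - - \frac{1}{54}\right) \left(-3\right) = \left(432 + \frac{1}{54}\right) \left(-3\right) = \frac{23329}{54} \left(-3\right) = - \frac{23329}{18}$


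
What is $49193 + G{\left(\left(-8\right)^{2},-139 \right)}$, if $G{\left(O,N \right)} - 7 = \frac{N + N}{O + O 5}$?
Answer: $\frac{9446261}{192} \approx 49199.0$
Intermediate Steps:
$G{\left(O,N \right)} = 7 + \frac{N}{3 O}$ ($G{\left(O,N \right)} = 7 + \frac{N + N}{O + O 5} = 7 + \frac{2 N}{O + 5 O} = 7 + \frac{2 N}{6 O} = 7 + 2 N \frac{1}{6 O} = 7 + \frac{N}{3 O}$)
$49193 + G{\left(\left(-8\right)^{2},-139 \right)} = 49193 + \left(7 + \frac{1}{3} \left(-139\right) \frac{1}{\left(-8\right)^{2}}\right) = 49193 + \left(7 + \frac{1}{3} \left(-139\right) \frac{1}{64}\right) = 49193 + \left(7 - \frac{139}{192}\right) = 49193 + \frac{1205}{192} = \frac{9446261}{192}$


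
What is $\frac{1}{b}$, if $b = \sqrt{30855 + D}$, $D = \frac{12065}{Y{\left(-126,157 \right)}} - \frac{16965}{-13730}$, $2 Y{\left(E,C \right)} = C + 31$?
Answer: $\frac{\sqrt{129027563870753}}{1999466363} \approx 0.005681$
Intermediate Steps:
$Y{\left(E,C \right)} = \frac{31}{2} + \frac{C}{2}$ ($Y{\left(E,C \right)} = \frac{C + 31}{2} = \frac{31 + C}{2} = \frac{31}{2} + \frac{C}{2}$)
$D = \frac{8362358}{64531}$ ($D = \frac{12065}{\frac{31}{2} + \frac{1}{2} \cdot 157} - \frac{16965}{-13730} = \frac{12065}{\frac{31}{2} + \frac{157}{2}} - - \frac{3393}{2746} = \frac{12065}{94} + \frac{3393}{2746} = \frac{8362358}{64531} \approx 129.59$)
$b = \frac{\sqrt{129027563870753}}{64531}$ ($b = \sqrt{30855 + \frac{8362358}{64531}} = \sqrt{\frac{1999466363}{64531}} = \frac{\sqrt{129027563870753}}{64531} \approx 176.02$)
$\frac{1}{b} = \frac{1}{\frac{1}{64531} \sqrt{129027563870753}} = \frac{\sqrt{129027563870753}}{1999466363}$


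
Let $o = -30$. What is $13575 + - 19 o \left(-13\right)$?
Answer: $6165$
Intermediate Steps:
$13575 + - 19 o \left(-13\right) = 13575 + \left(-19\right) \left(-30\right) \left(-13\right) = 13575 + 570 \left(-13\right) = 13575 - 7410 = 6165$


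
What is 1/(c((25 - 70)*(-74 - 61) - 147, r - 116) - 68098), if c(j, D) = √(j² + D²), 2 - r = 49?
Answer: -68098/4602169851 - √35167753/4602169851 ≈ -1.6086e-5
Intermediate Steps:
r = -47 (r = 2 - 1*49 = 2 - 49 = -47)
c(j, D) = √(D² + j²)
1/(c((25 - 70)*(-74 - 61) - 147, r - 116) - 68098) = 1/(√((-47 - 116)² + ((25 - 70)*(-74 - 61) - 147)²) - 68098) = 1/(√((-163)² + (-45*(-135) - 147)²) - 68098) = 1/(√(26569 + (6075 - 147)²) - 68098) = 1/(√(26569 + 5928²) - 68098) = 1/(√(26569 + 35141184) - 68098) = 1/(√35167753 - 68098) = 1/(-68098 + √35167753)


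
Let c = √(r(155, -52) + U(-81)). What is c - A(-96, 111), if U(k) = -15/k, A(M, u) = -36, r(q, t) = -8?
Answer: 36 + I*√633/9 ≈ 36.0 + 2.7955*I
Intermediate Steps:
c = I*√633/9 (c = √(-8 - 15/(-81)) = √(-8 - 15*(-1/81)) = √(-8 + 5/27) = √(-211/27) = I*√633/9 ≈ 2.7955*I)
c - A(-96, 111) = I*√633/9 - 1*(-36) = I*√633/9 + 36 = 36 + I*√633/9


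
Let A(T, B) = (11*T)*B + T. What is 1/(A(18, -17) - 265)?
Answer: -1/3613 ≈ -0.00027678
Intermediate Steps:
A(T, B) = T + 11*B*T (A(T, B) = 11*B*T + T = T + 11*B*T)
1/(A(18, -17) - 265) = 1/(18*(1 + 11*(-17)) - 265) = 1/(18*(1 - 187) - 265) = 1/(18*(-186) - 265) = 1/(-3348 - 265) = 1/(-3613) = -1/3613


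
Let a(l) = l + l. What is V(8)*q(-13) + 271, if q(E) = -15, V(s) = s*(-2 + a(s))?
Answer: -1409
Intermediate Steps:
a(l) = 2*l
V(s) = s*(-2 + 2*s)
V(8)*q(-13) + 271 = (2*8*(-1 + 8))*(-15) + 271 = (2*8*7)*(-15) + 271 = 112*(-15) + 271 = -1680 + 271 = -1409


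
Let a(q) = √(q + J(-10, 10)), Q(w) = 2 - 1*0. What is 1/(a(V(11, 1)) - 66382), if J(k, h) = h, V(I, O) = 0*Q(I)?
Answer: -33191/2203284957 - √10/4406569914 ≈ -1.5065e-5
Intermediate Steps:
Q(w) = 2 (Q(w) = 2 + 0 = 2)
V(I, O) = 0 (V(I, O) = 0*2 = 0)
a(q) = √(10 + q) (a(q) = √(q + 10) = √(10 + q))
1/(a(V(11, 1)) - 66382) = 1/(√(10 + 0) - 66382) = 1/(√10 - 66382) = 1/(-66382 + √10)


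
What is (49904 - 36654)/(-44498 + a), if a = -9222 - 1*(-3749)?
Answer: -13250/49971 ≈ -0.26515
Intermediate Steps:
a = -5473 (a = -9222 + 3749 = -5473)
(49904 - 36654)/(-44498 + a) = (49904 - 36654)/(-44498 - 5473) = 13250/(-49971) = 13250*(-1/49971) = -13250/49971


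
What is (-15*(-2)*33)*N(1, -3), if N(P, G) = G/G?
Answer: 990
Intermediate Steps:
N(P, G) = 1
(-15*(-2)*33)*N(1, -3) = (-15*(-2)*33)*1 = (30*33)*1 = 990*1 = 990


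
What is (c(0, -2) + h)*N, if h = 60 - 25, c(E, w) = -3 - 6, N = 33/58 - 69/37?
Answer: -36153/1073 ≈ -33.693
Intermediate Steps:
N = -2781/2146 (N = 33*(1/58) - 69*1/37 = 33/58 - 69/37 = -2781/2146 ≈ -1.2959)
c(E, w) = -9
h = 35
(c(0, -2) + h)*N = (-9 + 35)*(-2781/2146) = 26*(-2781/2146) = -36153/1073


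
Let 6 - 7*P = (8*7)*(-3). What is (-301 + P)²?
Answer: 3736489/49 ≈ 76255.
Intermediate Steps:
P = 174/7 (P = 6/7 - 8*7*(-3)/7 = 6/7 - 8*(-3) = 6/7 - ⅐*(-168) = 6/7 + 24 = 174/7 ≈ 24.857)
(-301 + P)² = (-301 + 174/7)² = (-1933/7)² = 3736489/49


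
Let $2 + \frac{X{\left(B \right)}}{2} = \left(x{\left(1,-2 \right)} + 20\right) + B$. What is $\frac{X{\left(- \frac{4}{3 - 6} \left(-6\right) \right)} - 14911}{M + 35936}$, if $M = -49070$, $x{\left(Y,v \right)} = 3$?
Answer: $\frac{14885}{13134} \approx 1.1333$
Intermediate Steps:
$X{\left(B \right)} = 42 + 2 B$ ($X{\left(B \right)} = -4 + 2 \left(\left(3 + 20\right) + B\right) = -4 + 2 \left(23 + B\right) = -4 + \left(46 + 2 B\right) = 42 + 2 B$)
$\frac{X{\left(- \frac{4}{3 - 6} \left(-6\right) \right)} - 14911}{M + 35936} = \frac{\left(42 + 2 - \frac{4}{3 - 6} \left(-6\right)\right) - 14911}{-49070 + 35936} = \frac{\left(42 + 2 - \frac{4}{-3} \left(-6\right)\right) - 14911}{-13134} = \left(\left(42 + 2 \left(-4\right) \left(- \frac{1}{3}\right) \left(-6\right)\right) - 14911\right) \left(- \frac{1}{13134}\right) = \left(\left(42 + 2 \cdot \frac{4}{3} \left(-6\right)\right) - 14911\right) \left(- \frac{1}{13134}\right) = \left(\left(42 + 2 \left(-8\right)\right) - 14911\right) \left(- \frac{1}{13134}\right) = \left(\left(42 - 16\right) - 14911\right) \left(- \frac{1}{13134}\right) = \left(26 - 14911\right) \left(- \frac{1}{13134}\right) = \left(-14885\right) \left(- \frac{1}{13134}\right) = \frac{14885}{13134}$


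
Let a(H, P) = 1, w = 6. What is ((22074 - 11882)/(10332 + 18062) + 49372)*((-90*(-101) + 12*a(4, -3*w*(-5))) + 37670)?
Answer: 32784336681360/14197 ≈ 2.3092e+9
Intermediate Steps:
((22074 - 11882)/(10332 + 18062) + 49372)*((-90*(-101) + 12*a(4, -3*w*(-5))) + 37670) = ((22074 - 11882)/(10332 + 18062) + 49372)*((-90*(-101) + 12*1) + 37670) = (10192/28394 + 49372)*((9090 + 12) + 37670) = (10192*(1/28394) + 49372)*(9102 + 37670) = (5096/14197 + 49372)*46772 = (700939380/14197)*46772 = 32784336681360/14197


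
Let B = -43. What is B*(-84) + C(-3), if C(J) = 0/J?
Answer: 3612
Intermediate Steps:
C(J) = 0
B*(-84) + C(-3) = -43*(-84) + 0 = 3612 + 0 = 3612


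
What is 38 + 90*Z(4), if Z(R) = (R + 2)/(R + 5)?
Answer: 98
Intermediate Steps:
Z(R) = (2 + R)/(5 + R)
38 + 90*Z(4) = 38 + 90*((2 + 4)/(5 + 4)) = 38 + 90*(6/9) = 38 + 90*((1/9)*6) = 38 + 90*(2/3) = 38 + 60 = 98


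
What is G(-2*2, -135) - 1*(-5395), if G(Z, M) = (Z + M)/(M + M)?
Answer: 1456789/270 ≈ 5395.5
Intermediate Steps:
G(Z, M) = (M + Z)/(2*M) (G(Z, M) = (M + Z)/((2*M)) = (M + Z)*(1/(2*M)) = (M + Z)/(2*M))
G(-2*2, -135) - 1*(-5395) = (1/2)*(-135 - 2*2)/(-135) - 1*(-5395) = (1/2)*(-1/135)*(-135 - 4) + 5395 = (1/2)*(-1/135)*(-139) + 5395 = 139/270 + 5395 = 1456789/270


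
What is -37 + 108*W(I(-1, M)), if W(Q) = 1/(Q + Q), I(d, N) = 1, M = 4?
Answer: 17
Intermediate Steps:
W(Q) = 1/(2*Q)
-37 + 108*W(I(-1, M)) = -37 + 108*((½)/1) = -37 + 108*((½)*1) = -37 + 108*(½) = -37 + 54 = 17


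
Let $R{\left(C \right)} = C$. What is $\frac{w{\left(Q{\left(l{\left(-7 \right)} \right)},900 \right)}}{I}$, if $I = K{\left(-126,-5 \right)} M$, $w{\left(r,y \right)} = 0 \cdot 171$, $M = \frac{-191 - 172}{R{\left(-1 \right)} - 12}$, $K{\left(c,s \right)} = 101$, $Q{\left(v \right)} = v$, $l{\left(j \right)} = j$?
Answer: $0$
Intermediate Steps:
$M = \frac{363}{13}$ ($M = \frac{-191 - 172}{-1 - 12} = - \frac{363}{-13} = \left(-363\right) \left(- \frac{1}{13}\right) = \frac{363}{13} \approx 27.923$)
$w{\left(r,y \right)} = 0$
$I = \frac{36663}{13}$ ($I = 101 \cdot \frac{363}{13} = \frac{36663}{13} \approx 2820.2$)
$\frac{w{\left(Q{\left(l{\left(-7 \right)} \right)},900 \right)}}{I} = \frac{0}{\frac{36663}{13}} = 0 \cdot \frac{13}{36663} = 0$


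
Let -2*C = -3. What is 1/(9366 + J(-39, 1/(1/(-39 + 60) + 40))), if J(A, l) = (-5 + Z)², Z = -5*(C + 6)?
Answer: 4/44689 ≈ 8.9507e-5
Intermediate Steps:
C = 3/2 (C = -½*(-3) = 3/2 ≈ 1.5000)
Z = -75/2 (Z = -5*(3/2 + 6) = -5*15/2 = -75/2 ≈ -37.500)
J(A, l) = 7225/4 (J(A, l) = (-5 - 75/2)² = (-85/2)² = 7225/4)
1/(9366 + J(-39, 1/(1/(-39 + 60) + 40))) = 1/(9366 + 7225/4) = 1/(44689/4) = 4/44689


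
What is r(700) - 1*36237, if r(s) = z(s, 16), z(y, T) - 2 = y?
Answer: -35535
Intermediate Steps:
z(y, T) = 2 + y
r(s) = 2 + s
r(700) - 1*36237 = (2 + 700) - 1*36237 = 702 - 36237 = -35535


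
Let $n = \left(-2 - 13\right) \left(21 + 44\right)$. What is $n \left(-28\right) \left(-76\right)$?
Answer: $-2074800$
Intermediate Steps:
$n = -975$ ($n = \left(-15\right) 65 = -975$)
$n \left(-28\right) \left(-76\right) = \left(-975\right) \left(-28\right) \left(-76\right) = 27300 \left(-76\right) = -2074800$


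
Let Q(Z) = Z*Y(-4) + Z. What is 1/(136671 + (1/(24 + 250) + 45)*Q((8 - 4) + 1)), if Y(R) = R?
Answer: 274/37262889 ≈ 7.3532e-6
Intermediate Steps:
Q(Z) = -3*Z (Q(Z) = Z*(-4) + Z = -4*Z + Z = -3*Z)
1/(136671 + (1/(24 + 250) + 45)*Q((8 - 4) + 1)) = 1/(136671 + (1/(24 + 250) + 45)*(-3*((8 - 4) + 1))) = 1/(136671 + (1/274 + 45)*(-3*(4 + 1))) = 1/(136671 + (1/274 + 45)*(-3*5)) = 1/(136671 + (12331/274)*(-15)) = 1/(136671 - 184965/274) = 1/(37262889/274) = 274/37262889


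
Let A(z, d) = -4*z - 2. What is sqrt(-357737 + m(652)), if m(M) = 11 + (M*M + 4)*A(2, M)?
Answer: I*sqrt(4608806) ≈ 2146.8*I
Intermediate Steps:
A(z, d) = -2 - 4*z
m(M) = -29 - 10*M**2 (m(M) = 11 + (M*M + 4)*(-2 - 4*2) = 11 + (M**2 + 4)*(-2 - 8) = 11 + (4 + M**2)*(-10) = 11 + (-40 - 10*M**2) = -29 - 10*M**2)
sqrt(-357737 + m(652)) = sqrt(-357737 + (-29 - 10*652**2)) = sqrt(-357737 + (-29 - 10*425104)) = sqrt(-357737 + (-29 - 4251040)) = sqrt(-357737 - 4251069) = sqrt(-4608806) = I*sqrt(4608806)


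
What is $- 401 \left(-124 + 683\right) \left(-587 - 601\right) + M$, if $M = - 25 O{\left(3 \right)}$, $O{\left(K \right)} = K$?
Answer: $266300817$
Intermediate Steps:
$M = -75$ ($M = \left(-25\right) 3 = -75$)
$- 401 \left(-124 + 683\right) \left(-587 - 601\right) + M = - 401 \left(-124 + 683\right) \left(-587 - 601\right) - 75 = - 401 \cdot 559 \left(-587 - 601\right) - 75 = - 401 \cdot 559 \left(-1188\right) - 75 = \left(-401\right) \left(-664092\right) - 75 = 266300892 - 75 = 266300817$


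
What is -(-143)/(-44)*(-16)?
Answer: 52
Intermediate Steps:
-(-143)/(-44)*(-16) = -(-143)*(-1)/44*(-16) = -13*¼*(-16) = -13/4*(-16) = 52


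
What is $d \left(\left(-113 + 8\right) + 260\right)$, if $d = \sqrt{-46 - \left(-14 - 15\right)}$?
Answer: $155 i \sqrt{17} \approx 639.08 i$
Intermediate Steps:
$d = i \sqrt{17}$ ($d = \sqrt{-46 - -29} = \sqrt{-46 + 29} = \sqrt{-17} = i \sqrt{17} \approx 4.1231 i$)
$d \left(\left(-113 + 8\right) + 260\right) = i \sqrt{17} \left(\left(-113 + 8\right) + 260\right) = i \sqrt{17} \left(-105 + 260\right) = i \sqrt{17} \cdot 155 = 155 i \sqrt{17}$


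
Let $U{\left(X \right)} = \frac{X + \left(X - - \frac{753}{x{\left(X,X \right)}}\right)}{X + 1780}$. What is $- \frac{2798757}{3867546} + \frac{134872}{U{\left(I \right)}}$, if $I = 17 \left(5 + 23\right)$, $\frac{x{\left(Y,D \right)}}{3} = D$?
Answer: $\frac{186715810827945267}{584518986346} \approx 3.1944 \cdot 10^{5}$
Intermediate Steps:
$x{\left(Y,D \right)} = 3 D$
$I = 476$ ($I = 17 \cdot 28 = 476$)
$U{\left(X \right)} = \frac{2 X + \frac{251}{X}}{1780 + X}$ ($U{\left(X \right)} = \frac{X + \left(X - - \frac{753}{3 X}\right)}{X + 1780} = \frac{X + \left(X - - 753 \frac{1}{3 X}\right)}{1780 + X} = \frac{X + \left(X - - \frac{251}{X}\right)}{1780 + X} = \frac{X + \left(X + \frac{251}{X}\right)}{1780 + X} = \frac{2 X + \frac{251}{X}}{1780 + X}$)
$- \frac{2798757}{3867546} + \frac{134872}{U{\left(I \right)}} = - \frac{2798757}{3867546} + \frac{134872}{\frac{1}{476} \frac{1}{1780 + 476} \left(251 + 2 \cdot 476^{2}\right)} = \left(-2798757\right) \frac{1}{3867546} + \frac{134872}{\frac{1}{476} \cdot \frac{1}{2256} \left(251 + 2 \cdot 226576\right)} = - \frac{932919}{1289182} + \frac{134872}{\frac{1}{476} \cdot \frac{1}{2256} \left(251 + 453152\right)} = - \frac{932919}{1289182} + \frac{134872}{\frac{1}{476} \cdot \frac{1}{2256} \cdot 453403} = - \frac{932919}{1289182} + \frac{134872}{\frac{453403}{1073856}} = - \frac{932919}{1289182} + 134872 \cdot \frac{1073856}{453403} = - \frac{932919}{1289182} + \frac{144833106432}{453403} = \frac{186715810827945267}{584518986346}$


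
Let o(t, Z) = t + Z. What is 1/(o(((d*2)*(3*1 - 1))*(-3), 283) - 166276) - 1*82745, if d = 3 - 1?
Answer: -13737076666/166017 ≈ -82745.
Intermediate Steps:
d = 2
o(t, Z) = Z + t
1/(o(((d*2)*(3*1 - 1))*(-3), 283) - 166276) - 1*82745 = 1/((283 + ((2*2)*(3*1 - 1))*(-3)) - 166276) - 1*82745 = 1/((283 + (4*(3 - 1))*(-3)) - 166276) - 82745 = 1/((283 + (4*2)*(-3)) - 166276) - 82745 = 1/((283 + 8*(-3)) - 166276) - 82745 = 1/((283 - 24) - 166276) - 82745 = 1/(259 - 166276) - 82745 = 1/(-166017) - 82745 = -1/166017 - 82745 = -13737076666/166017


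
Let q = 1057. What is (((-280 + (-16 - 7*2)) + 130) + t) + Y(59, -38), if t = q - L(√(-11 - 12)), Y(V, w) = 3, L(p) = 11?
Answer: 869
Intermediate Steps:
t = 1046 (t = 1057 - 1*11 = 1057 - 11 = 1046)
(((-280 + (-16 - 7*2)) + 130) + t) + Y(59, -38) = (((-280 + (-16 - 7*2)) + 130) + 1046) + 3 = (((-280 + (-16 - 14)) + 130) + 1046) + 3 = (((-280 - 30) + 130) + 1046) + 3 = ((-310 + 130) + 1046) + 3 = (-180 + 1046) + 3 = 866 + 3 = 869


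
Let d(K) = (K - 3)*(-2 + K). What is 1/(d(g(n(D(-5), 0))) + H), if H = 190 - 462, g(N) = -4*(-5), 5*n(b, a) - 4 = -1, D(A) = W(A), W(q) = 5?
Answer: 1/34 ≈ 0.029412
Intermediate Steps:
D(A) = 5
n(b, a) = 3/5 (n(b, a) = 4/5 + (1/5)*(-1) = 4/5 - 1/5 = 3/5)
g(N) = 20
d(K) = (-3 + K)*(-2 + K)
H = -272
1/(d(g(n(D(-5), 0))) + H) = 1/((6 + 20**2 - 5*20) - 272) = 1/((6 + 400 - 100) - 272) = 1/(306 - 272) = 1/34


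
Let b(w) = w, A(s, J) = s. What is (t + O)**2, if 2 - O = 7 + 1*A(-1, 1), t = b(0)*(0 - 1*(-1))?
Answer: 16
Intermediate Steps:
t = 0 (t = 0*(0 - 1*(-1)) = 0*(0 + 1) = 0*1 = 0)
O = -4 (O = 2 - (7 + 1*(-1)) = 2 - (7 - 1) = 2 - 1*6 = 2 - 6 = -4)
(t + O)**2 = (0 - 4)**2 = (-4)**2 = 16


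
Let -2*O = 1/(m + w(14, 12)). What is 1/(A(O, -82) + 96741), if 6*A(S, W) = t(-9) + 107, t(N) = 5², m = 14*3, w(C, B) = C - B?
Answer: 1/96763 ≈ 1.0335e-5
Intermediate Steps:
m = 42
O = -1/88 (O = -1/(2*(42 + (14 - 1*12))) = -1/(2*(42 + (14 - 12))) = -1/(2*(42 + 2)) = -½/44 = -½*1/44 = -1/88 ≈ -0.011364)
t(N) = 25
A(S, W) = 22 (A(S, W) = (25 + 107)/6 = (⅙)*132 = 22)
1/(A(O, -82) + 96741) = 1/(22 + 96741) = 1/96763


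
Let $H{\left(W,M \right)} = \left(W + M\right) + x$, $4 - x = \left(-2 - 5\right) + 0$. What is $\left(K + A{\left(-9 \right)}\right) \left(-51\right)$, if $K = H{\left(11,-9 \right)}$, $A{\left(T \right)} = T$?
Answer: $-204$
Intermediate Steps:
$x = 11$ ($x = 4 - \left(\left(-2 - 5\right) + 0\right) = 4 - \left(-7 + 0\right) = 4 - -7 = 4 + 7 = 11$)
$H{\left(W,M \right)} = 11 + M + W$ ($H{\left(W,M \right)} = \left(W + M\right) + 11 = \left(M + W\right) + 11 = 11 + M + W$)
$K = 13$ ($K = 11 - 9 + 11 = 13$)
$\left(K + A{\left(-9 \right)}\right) \left(-51\right) = \left(13 - 9\right) \left(-51\right) = 4 \left(-51\right) = -204$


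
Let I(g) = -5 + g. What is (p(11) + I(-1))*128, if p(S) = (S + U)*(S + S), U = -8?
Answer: 7680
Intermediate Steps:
p(S) = 2*S*(-8 + S) (p(S) = (S - 8)*(S + S) = (-8 + S)*(2*S) = 2*S*(-8 + S))
(p(11) + I(-1))*128 = (2*11*(-8 + 11) + (-5 - 1))*128 = (2*11*3 - 6)*128 = (66 - 6)*128 = 60*128 = 7680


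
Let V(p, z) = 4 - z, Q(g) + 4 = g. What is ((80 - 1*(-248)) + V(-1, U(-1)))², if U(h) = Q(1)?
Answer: 112225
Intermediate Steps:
Q(g) = -4 + g
U(h) = -3 (U(h) = -4 + 1 = -3)
((80 - 1*(-248)) + V(-1, U(-1)))² = ((80 - 1*(-248)) + (4 - 1*(-3)))² = ((80 + 248) + (4 + 3))² = (328 + 7)² = 335² = 112225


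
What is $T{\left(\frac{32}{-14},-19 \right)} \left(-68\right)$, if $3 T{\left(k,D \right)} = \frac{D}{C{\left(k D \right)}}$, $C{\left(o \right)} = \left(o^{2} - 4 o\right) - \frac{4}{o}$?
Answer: $\frac{4811408}{19129083} \approx 0.25152$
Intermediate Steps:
$C{\left(o \right)} = o^{2} - 4 o - \frac{4}{o}$
$T{\left(k,D \right)} = \frac{k D^{2}}{3 \left(-4 + D^{2} k^{2} \left(-4 + D k\right)\right)}$ ($T{\left(k,D \right)} = \frac{D \frac{1}{\frac{1}{k D} \left(-4 + \left(k D\right)^{2} \left(-4 + k D\right)\right)}}{3} = \frac{D \frac{1}{\frac{1}{D k} \left(-4 + \left(D k\right)^{2} \left(-4 + D k\right)\right)}}{3} = \frac{D \frac{1}{\frac{1}{D k} \left(-4 + D^{2} k^{2} \left(-4 + D k\right)\right)}}{3} = \frac{D \frac{1}{\frac{1}{D} \frac{1}{k} \left(-4 + D^{2} k^{2} \left(-4 + D k\right)\right)}}{3} = \frac{D \frac{D k}{-4 + D^{2} k^{2} \left(-4 + D k\right)}}{3} = \frac{k D^{2} \frac{1}{-4 + D^{2} k^{2} \left(-4 + D k\right)}}{3} = \frac{k D^{2}}{3 \left(-4 + D^{2} k^{2} \left(-4 + D k\right)\right)}$)
$T{\left(\frac{32}{-14},-19 \right)} \left(-68\right) = \frac{\frac{32}{-14} \left(-19\right)^{2}}{3 \left(-4 + \left(-19\right)^{2} \left(\frac{32}{-14}\right)^{2} \left(-4 - 19 \frac{32}{-14}\right)\right)} \left(-68\right) = \frac{1}{3} \cdot 32 \left(- \frac{1}{14}\right) 361 \frac{1}{-4 + 361 \left(32 \left(- \frac{1}{14}\right)\right)^{2} \left(-4 - 19 \cdot 32 \left(- \frac{1}{14}\right)\right)} \left(-68\right) = \frac{1}{3} \left(- \frac{16}{7}\right) 361 \frac{1}{-4 + 361 \left(- \frac{16}{7}\right)^{2} \left(-4 - - \frac{304}{7}\right)} \left(-68\right) = \frac{1}{3} \left(- \frac{16}{7}\right) 361 \frac{1}{-4 + 361 \cdot \frac{256}{49} \left(-4 + \frac{304}{7}\right)} \left(-68\right) = \frac{1}{3} \left(- \frac{16}{7}\right) 361 \frac{1}{-4 + 361 \cdot \frac{256}{49} \cdot \frac{276}{7}} \left(-68\right) = \frac{1}{3} \left(- \frac{16}{7}\right) 361 \frac{1}{-4 + \frac{25506816}{343}} \left(-68\right) = \frac{1}{3} \left(- \frac{16}{7}\right) 361 \frac{1}{\frac{25505444}{343}} \left(-68\right) = \frac{1}{3} \left(- \frac{16}{7}\right) 361 \cdot \frac{343}{25505444} \left(-68\right) = \left(- \frac{70756}{19129083}\right) \left(-68\right) = \frac{4811408}{19129083}$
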